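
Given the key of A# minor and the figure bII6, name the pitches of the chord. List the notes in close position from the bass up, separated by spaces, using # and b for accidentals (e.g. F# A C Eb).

D# F# B

bII6 is the Neapolitan sixth — a major triad on the lowered second degree, here in its customary first inversion. In A# minor that root is B.
So the chord is B-D#-F#.
The figured bass 6 indicates first inversion, placing the third (D#) in the bass: D#-F#-B.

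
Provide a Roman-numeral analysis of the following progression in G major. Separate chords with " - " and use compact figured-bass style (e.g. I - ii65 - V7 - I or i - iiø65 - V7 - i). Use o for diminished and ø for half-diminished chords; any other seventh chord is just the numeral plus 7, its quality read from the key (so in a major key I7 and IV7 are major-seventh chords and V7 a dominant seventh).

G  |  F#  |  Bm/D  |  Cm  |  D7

G has root G, degree 1 in G major, so I.
F#: chromatic; F# is V of iii, so V/iii.
Bm/D has root B, degree 3 in G major, so iii6.
Cm: C with this quality isn't in the key; it's iv, borrowed from the parallel minor.
D7 has root D, degree 5 in G major, so V7.

I - V/iii - iii6 - iv - V7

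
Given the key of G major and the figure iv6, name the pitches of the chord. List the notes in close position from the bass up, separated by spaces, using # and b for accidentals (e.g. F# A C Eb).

Eb G C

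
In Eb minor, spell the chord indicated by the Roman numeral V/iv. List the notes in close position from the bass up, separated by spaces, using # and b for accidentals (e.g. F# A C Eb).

Eb G Bb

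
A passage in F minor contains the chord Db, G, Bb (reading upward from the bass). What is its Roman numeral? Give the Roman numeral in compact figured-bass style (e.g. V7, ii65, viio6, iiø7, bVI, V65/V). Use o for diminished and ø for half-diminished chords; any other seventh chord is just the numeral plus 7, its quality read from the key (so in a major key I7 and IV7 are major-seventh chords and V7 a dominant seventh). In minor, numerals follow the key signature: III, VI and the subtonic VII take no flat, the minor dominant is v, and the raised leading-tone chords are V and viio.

iio64

Stacked in thirds the chord is G-Bb-Db: a diminished triad on G.
In F minor, G is the supertonic; the diatonic diminished triad there is iio.
With Db in the bass the chord is in second inversion, so the figured bass is 64.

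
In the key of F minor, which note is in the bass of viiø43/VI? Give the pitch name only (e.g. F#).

Gb

The applied chord viiø43/VI is rooted on C: C-Eb-Gb-Bb.
The figure 43 means second inversion — the fifth is in the bass.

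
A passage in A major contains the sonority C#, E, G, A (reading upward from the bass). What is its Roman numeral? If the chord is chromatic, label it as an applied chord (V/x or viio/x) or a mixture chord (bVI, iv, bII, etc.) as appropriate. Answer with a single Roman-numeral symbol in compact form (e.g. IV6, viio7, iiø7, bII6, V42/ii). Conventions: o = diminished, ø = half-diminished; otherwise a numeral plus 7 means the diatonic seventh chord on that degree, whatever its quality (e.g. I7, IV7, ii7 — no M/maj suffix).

Stacked in thirds the chord is A-C#-E-G: a dominant seventh chord on A.
A is not a diatonic chord root with this quality in A major, but it lies a perfect fifth above D (IV), so the chord functions as an applied dominant of IV.
With C# in the bass the chord is in first inversion, so the figured bass is 65.

V65/IV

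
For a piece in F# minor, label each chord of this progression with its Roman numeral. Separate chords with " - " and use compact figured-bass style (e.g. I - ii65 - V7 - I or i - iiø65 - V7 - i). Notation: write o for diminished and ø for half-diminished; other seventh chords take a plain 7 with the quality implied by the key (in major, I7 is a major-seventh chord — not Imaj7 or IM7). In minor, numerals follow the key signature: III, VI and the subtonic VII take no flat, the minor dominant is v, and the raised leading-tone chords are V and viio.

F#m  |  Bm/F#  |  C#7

i - iv64 - V7

F#m has root F#, degree 1 in F# minor, so i.
Bm/F# has root B, degree 4 in F# minor, so iv64.
C#7 has root C#, degree 5 in F# minor, so V7.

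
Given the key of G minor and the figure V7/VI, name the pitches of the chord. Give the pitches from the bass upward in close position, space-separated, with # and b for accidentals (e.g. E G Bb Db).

Bb D F Ab

The slash means an applied dominant: we want the dominant of VI. In G minor, VI is Eb major, and its dominant is built on Bb.
Building a dominant seventh chord on Bb gives Bb-D-F-Ab.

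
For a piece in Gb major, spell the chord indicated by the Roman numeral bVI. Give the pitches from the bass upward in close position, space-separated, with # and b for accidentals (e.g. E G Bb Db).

bVI is a major triad on the lowered sixth degree, borrowed from the parallel minor. In Gb major that root is Ebb.
So the chord is Ebb-Gb-Bbb.

Ebb Gb Bbb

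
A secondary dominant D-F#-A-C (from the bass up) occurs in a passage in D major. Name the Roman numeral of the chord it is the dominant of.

IV

The chord is a dominant seventh chord on D.
A dominant resolves down a perfect fifth: D → G. In D major, G is scale degree 4, i.e. IV.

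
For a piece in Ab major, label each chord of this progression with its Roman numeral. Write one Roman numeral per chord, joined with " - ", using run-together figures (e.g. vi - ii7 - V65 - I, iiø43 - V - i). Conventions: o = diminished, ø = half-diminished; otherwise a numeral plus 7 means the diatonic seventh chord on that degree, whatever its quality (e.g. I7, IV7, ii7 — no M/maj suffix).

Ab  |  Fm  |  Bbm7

I - vi - ii7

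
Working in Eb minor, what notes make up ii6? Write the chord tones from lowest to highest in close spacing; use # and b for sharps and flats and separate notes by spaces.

ii6 is the minor supertonic, borrowed from the parallel major (the Dorian ii). In Eb minor that root is F.
So the chord is F-Ab-C.
With the 6 figure the chord is in first inversion; from the bass Ab upward in close position it reads Ab-C-F.

Ab C F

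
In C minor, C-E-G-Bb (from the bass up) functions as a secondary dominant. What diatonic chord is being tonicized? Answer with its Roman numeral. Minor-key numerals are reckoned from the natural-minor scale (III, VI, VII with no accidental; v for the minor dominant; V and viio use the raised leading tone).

iv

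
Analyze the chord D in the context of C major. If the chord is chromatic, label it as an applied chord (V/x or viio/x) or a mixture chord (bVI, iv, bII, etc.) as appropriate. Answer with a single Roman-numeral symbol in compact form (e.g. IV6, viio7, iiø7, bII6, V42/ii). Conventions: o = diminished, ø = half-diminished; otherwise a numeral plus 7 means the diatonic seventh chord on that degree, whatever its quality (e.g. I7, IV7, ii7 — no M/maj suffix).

The pitches D-F#-A form a major triad rooted on D.
D is not a diatonic chord root with this quality in C major, but it lies a perfect fifth above G (V), so the chord functions as an applied dominant of V.

V/V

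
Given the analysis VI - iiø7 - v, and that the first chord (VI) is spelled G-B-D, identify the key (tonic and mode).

B minor

The anchor chord is a major triad on G, labeled VI.
Counting down 5 scale steps from G places the tonic on B; a major triad on degree 6 is diatonic only in minor.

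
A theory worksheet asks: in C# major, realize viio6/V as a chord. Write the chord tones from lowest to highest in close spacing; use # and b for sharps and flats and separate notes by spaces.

The slash marks an applied leading-tone chord: viio of V. In C# major, V is G#, so the leading tone to it is F##, a half step below.
Building a diminished triad on F## gives F##-A#-C#.
With the 6 figure the chord is in first inversion; from the bass A# upward in close position it reads A#-C#-F##.

A# C# F##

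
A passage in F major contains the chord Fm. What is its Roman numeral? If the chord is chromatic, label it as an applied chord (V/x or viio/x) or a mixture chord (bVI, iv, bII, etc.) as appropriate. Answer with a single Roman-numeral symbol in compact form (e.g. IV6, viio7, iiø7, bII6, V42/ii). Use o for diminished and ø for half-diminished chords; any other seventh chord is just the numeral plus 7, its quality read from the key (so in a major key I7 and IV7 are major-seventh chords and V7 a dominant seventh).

The pitches F-Ab-C form a minor triad rooted on F.
F is the first degree of F major. This is the minor tonic, borrowed from the parallel minor.

i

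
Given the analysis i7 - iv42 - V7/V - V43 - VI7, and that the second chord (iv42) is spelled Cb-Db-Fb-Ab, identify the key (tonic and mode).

The anchor chord is a minor seventh chord on Db, labeled iv42.
Counting down 3 scale steps from Db places the tonic on Ab; a minor seventh chord on degree 4 is diatonic only in minor.

Ab minor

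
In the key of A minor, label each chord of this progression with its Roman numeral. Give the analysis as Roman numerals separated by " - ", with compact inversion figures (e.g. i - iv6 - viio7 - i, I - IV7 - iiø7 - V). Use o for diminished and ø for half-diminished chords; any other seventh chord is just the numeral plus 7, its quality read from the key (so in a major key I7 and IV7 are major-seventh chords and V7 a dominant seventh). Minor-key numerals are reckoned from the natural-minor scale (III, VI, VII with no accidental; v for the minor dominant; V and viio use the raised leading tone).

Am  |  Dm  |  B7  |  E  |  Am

i - iv - V7/V - V - i

Am has root A, degree 1 in A minor, so i.
Dm: root D is the subdominant; minor triad there is iv.
B7: chromatic; B is V of V, so V7/V.
E: major triad on E = scale degree 5 → V.
Am: minor triad on A = scale degree 1 → i.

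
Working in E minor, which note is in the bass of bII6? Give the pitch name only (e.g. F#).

A

bII in E minor has root F; the chord is F-A-C.
The figure 6 means first inversion — the third is in the bass.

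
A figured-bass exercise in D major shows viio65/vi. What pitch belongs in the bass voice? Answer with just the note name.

C#

The applied chord viio65/vi is rooted on A#: A#-C#-E-G.
The figure 65 means first inversion — the third is in the bass.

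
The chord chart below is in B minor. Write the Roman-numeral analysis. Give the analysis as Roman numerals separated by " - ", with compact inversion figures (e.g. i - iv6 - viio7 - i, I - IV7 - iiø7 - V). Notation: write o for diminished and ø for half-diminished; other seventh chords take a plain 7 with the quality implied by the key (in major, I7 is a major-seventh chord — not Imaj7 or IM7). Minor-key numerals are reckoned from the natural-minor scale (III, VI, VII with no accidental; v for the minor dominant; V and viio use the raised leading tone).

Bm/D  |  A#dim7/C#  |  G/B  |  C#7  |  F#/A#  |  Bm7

i6 - viio65 - VI6 - V7/V - V6 - i7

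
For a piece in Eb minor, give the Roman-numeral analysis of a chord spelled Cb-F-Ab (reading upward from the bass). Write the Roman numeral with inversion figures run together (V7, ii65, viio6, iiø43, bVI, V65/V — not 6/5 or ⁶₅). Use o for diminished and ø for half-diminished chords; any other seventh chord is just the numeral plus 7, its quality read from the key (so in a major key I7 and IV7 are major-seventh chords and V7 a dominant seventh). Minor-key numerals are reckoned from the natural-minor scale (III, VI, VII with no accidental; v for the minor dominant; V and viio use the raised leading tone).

iio64

The pitches F-Ab-Cb form a diminished triad rooted on F.
F is scale degree 2 in Eb minor, and a diminished triad on that degree is written iio.
With Cb in the bass the chord is in second inversion, so the figured bass is 64.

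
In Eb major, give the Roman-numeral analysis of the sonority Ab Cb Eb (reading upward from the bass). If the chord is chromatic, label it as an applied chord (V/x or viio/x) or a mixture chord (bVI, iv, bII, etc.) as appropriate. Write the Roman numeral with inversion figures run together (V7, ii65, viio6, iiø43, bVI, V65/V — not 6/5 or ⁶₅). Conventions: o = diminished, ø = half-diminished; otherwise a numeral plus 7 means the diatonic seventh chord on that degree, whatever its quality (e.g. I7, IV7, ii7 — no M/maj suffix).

iv

Stacked in thirds the chord is Ab-Cb-Eb: a minor triad on Ab.
Ab is the fourth degree of Eb major. This is the minor subdominant, borrowed from the parallel minor.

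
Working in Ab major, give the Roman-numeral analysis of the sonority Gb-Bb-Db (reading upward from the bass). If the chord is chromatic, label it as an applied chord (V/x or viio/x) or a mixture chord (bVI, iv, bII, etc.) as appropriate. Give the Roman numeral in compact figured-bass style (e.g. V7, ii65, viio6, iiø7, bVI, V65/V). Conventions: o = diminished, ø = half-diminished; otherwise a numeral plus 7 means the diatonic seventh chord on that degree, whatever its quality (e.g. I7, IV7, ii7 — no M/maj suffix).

Stacked in thirds the chord is Gb-Bb-Db: a major triad on Gb.
Gb is the lowered seventh degree of Ab major (diatonic 7 would be G). This is a major triad on the lowered seventh degree (the subtonic), borrowed from the parallel minor.

bVII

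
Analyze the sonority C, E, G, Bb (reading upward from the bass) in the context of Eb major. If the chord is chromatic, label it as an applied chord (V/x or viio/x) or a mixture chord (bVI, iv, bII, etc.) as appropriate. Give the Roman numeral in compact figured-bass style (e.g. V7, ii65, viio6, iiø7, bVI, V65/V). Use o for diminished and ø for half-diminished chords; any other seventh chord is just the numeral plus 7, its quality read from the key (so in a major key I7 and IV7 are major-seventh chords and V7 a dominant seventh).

V7/ii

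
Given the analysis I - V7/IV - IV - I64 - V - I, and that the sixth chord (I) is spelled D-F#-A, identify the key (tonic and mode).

D major

I is given as D-F#-A — a major triad with root D.
If D is scale degree 1 and the mode makes that degree carry a major triad, the tonic is D and the mode is major.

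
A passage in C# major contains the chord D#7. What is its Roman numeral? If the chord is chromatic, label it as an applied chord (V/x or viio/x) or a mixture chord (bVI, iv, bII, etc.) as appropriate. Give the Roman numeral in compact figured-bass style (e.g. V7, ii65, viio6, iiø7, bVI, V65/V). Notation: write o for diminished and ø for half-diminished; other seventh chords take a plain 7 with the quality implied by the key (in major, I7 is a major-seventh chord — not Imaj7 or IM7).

The pitches D#-F##-A#-C# form a dominant seventh chord rooted on D#.
D# is not a diatonic chord root with this quality in C# major, but it lies a perfect fifth above G# (V), so the chord functions as an applied dominant of V.

V7/V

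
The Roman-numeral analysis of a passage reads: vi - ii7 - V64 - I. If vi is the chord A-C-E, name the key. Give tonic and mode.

The anchor chord is a minor triad on A, labeled vi.
vi on A implies A is the submediant; that puts the tonic at C, and the lowercase numeral fits major mode.

C major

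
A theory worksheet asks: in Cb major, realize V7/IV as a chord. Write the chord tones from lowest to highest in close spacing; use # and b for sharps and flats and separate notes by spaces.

Cb Eb Gb Bbb

V7/IV is a secondary dominant — the dominant seventh of IV. IV in Cb major is Fb, so the applied chord's root is Cb, a perfect fifth above.
Building a dominant seventh chord on Cb gives Cb-Eb-Gb-Bbb.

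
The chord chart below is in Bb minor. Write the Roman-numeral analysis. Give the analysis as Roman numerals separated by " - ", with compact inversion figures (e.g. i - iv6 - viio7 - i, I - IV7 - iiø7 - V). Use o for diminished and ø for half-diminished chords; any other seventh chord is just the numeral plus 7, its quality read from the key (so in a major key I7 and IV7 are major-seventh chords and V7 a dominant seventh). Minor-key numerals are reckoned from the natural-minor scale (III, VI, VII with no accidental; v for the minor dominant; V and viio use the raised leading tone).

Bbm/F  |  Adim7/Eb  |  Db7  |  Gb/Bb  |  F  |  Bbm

i64 - viio43 - V7/VI - VI6 - V - i

Bbm/F: minor triad on Bb = scale degree 1 → i64.
Adim7/Eb has root A, degree 7 in Bb minor, so viio43.
Db7: chromatic; Db is V of VI, so V7/VI.
Gb/Bb: root Gb is the submediant; major triad there is VI6.
F: root F is the dominant; major triad there is V.
Bbm has root Bb, degree 1 in Bb minor, so i.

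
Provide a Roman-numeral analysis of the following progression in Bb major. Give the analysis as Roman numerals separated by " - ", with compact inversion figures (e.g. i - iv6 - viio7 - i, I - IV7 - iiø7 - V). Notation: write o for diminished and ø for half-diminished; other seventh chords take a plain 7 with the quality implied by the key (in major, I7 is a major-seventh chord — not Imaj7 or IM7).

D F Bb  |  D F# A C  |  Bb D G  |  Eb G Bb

D-F-Bb: root Bb is the tonic; major triad there is I6.
D-F#-A-C: chromatic; D is V of vi, so V7/vi.
Bb-D-G has root G, degree 6 in Bb major, so vi6.
Eb-G-Bb has root Eb, degree 4 in Bb major, so IV.

I6 - V7/vi - vi6 - IV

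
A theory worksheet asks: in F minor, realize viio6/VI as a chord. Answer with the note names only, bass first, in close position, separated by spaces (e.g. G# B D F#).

Eb Gb C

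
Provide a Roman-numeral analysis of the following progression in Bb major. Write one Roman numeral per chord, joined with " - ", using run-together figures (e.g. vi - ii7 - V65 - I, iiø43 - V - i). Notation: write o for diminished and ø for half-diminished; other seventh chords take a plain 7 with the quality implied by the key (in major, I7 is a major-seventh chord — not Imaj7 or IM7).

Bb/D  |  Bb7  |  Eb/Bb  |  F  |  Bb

I6 - V7/IV - IV64 - V - I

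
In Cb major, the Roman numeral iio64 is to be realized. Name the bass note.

Abb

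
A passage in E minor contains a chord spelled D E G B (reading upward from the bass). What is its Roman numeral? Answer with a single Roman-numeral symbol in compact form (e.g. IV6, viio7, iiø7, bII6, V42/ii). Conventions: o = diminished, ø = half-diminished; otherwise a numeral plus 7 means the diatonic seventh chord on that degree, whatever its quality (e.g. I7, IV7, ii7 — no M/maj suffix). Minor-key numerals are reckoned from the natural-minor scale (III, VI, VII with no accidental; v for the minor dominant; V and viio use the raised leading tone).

i42

Stacked in thirds the chord is E-G-B-D: a minor seventh chord on E.
E is scale degree 1 in E minor, and a minor seventh chord on that degree is written i7.
With D in the bass the chord is in third inversion, so the figured bass is 42.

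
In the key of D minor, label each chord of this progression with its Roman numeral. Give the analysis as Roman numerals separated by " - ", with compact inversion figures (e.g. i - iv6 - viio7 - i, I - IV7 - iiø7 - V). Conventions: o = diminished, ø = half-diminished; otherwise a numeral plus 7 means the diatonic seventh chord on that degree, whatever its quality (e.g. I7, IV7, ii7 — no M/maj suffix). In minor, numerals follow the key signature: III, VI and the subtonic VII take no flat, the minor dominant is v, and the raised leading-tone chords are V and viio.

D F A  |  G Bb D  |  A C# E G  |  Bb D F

D-F-A has root D, degree 1 in D minor, so i.
G-Bb-D: minor triad on G = scale degree 4 → iv.
A-C#-E-G has root A, degree 5 in D minor, so V7.
Bb-D-F: major triad on Bb = scale degree 6 → VI.

i - iv - V7 - VI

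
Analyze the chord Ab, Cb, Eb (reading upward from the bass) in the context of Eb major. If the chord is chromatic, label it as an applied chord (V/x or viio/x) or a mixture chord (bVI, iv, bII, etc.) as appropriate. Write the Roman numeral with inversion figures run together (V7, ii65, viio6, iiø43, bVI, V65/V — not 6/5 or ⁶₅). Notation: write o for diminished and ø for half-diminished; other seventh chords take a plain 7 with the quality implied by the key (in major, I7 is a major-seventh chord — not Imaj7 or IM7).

iv

Stacked in thirds the chord is Ab-Cb-Eb: a minor triad on Ab.
Ab is the fourth degree of Eb major. This is the minor subdominant, borrowed from the parallel minor.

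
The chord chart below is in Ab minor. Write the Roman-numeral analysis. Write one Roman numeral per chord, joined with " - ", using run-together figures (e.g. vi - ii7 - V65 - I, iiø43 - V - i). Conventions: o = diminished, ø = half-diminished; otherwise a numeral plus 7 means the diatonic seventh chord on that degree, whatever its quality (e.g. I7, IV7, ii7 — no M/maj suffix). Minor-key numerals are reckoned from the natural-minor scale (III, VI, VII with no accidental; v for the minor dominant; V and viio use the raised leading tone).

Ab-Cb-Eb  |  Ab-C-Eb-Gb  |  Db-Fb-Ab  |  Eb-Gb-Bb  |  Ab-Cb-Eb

i - V7/iv - iv - v - i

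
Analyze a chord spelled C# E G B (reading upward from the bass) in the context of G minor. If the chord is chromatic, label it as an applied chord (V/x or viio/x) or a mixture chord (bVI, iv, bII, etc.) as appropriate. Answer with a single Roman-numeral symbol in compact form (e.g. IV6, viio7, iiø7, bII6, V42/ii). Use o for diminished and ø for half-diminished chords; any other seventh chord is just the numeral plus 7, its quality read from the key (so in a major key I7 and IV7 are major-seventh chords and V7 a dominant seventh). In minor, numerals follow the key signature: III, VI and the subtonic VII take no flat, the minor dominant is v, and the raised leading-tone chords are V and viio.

viiø7/V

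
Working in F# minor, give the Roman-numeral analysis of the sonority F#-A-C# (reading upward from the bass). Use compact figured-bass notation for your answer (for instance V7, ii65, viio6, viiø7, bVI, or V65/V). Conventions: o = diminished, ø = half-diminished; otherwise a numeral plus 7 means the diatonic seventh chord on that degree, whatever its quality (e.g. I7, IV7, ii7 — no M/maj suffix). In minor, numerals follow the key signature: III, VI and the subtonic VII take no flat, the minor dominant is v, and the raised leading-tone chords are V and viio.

The pitches F#-A-C# form a minor triad rooted on F#.
In F# minor, F# is the tonic; the diatonic minor triad there is i.

i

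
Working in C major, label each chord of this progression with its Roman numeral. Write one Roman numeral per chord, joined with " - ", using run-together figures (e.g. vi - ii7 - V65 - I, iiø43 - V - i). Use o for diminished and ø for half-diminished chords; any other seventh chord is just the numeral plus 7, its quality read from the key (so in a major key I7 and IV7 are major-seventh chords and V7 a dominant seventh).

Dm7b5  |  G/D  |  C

Dm7b5: D with this quality isn't in the key; it's iiø7, borrowed from the parallel minor.
G/D: major triad on G = scale degree 5 → V64.
C: root C is the tonic; major triad there is I.

iiø7 - V64 - I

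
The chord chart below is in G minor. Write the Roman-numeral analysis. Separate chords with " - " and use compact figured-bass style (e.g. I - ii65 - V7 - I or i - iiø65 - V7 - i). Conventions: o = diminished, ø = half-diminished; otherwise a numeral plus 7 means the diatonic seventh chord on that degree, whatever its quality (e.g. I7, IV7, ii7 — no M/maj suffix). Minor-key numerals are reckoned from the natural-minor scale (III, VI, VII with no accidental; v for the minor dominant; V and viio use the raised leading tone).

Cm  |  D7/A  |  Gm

iv - V43 - i

Cm: minor triad on C = scale degree 4 → iv.
D7/A has root D, degree 5 in G minor, so V43.
Gm has root G, degree 1 in G minor, so i.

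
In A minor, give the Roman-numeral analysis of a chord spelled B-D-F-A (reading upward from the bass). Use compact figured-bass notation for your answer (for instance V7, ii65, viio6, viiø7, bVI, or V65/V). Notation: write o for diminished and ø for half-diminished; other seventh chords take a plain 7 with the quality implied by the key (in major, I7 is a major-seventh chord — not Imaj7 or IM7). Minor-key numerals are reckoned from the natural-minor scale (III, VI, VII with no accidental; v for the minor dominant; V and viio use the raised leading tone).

iiø7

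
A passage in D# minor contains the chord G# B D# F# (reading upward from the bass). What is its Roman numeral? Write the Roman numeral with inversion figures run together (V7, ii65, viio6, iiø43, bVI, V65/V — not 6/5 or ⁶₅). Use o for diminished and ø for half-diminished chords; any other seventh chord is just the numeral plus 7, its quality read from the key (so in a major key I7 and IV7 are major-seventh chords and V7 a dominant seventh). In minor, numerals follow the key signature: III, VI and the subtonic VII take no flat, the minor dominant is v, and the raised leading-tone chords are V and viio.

iv7

Stacked in thirds the chord is G#-B-D#-F#: a minor seventh chord on G#.
G# is scale degree 4 in D# minor, and a minor seventh chord on that degree is written iv7.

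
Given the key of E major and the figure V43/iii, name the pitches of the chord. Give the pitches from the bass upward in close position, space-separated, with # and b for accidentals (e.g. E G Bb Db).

A# C# D# F##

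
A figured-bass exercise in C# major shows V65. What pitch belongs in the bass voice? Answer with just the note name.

V in C# major has root G#; the chord is G#-B#-D#-F#.
The figure 65 means first inversion — the third is in the bass.

B#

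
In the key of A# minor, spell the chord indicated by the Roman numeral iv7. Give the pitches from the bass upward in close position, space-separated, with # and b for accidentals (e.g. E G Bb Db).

D# F# A# C#

The numeral's case and figure indicate a minor seventh chord. In A# minor its root, the fourth degree, is D#.
That chord is spelled D#-F#-A#-C#.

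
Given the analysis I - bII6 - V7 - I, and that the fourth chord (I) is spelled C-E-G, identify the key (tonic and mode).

C major

I is given as C-E-G — a major triad with root C.
If C is scale degree 1 and the mode makes that degree carry a major triad, the tonic is C and the mode is major.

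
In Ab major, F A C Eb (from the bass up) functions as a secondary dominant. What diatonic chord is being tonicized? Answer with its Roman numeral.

ii

The chord is a dominant seventh chord on F.
A dominant resolves down a perfect fifth: F → Bb. In Ab major, Bb is scale degree 2, i.e. ii.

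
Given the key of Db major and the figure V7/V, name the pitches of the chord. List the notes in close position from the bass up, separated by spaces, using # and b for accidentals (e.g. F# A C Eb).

Eb G Bb Db

V7/V is a secondary dominant — the dominant seventh of V. V in Db major is Ab, so the applied chord's root is Eb, a perfect fifth above.
Building a dominant seventh chord on Eb gives Eb-G-Bb-Db.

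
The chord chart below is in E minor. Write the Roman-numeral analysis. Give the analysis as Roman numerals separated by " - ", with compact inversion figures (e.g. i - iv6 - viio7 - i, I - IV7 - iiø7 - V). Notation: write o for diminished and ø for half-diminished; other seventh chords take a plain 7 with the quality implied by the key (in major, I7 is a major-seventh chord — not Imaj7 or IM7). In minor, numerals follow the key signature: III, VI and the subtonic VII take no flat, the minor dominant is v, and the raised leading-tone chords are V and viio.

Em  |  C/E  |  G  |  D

Em: minor triad on E = scale degree 1 → i.
C/E: major triad on C = scale degree 6 → VI6.
G: root G is the mediant; major triad there is III.
D: root D is the subtonic; major triad there is VII.

i - VI6 - III - VII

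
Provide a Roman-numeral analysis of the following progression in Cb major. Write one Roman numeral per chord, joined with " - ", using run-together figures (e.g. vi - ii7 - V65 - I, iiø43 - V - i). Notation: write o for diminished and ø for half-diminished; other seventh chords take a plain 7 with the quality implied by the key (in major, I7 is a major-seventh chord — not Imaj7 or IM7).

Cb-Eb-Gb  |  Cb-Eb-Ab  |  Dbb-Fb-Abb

I - vi6 - bII

Cb-Eb-Gb: major triad on Cb = scale degree 1 → I.
Cb-Eb-Ab has root Ab, degree 6 in Cb major, so vi6.
Dbb-Fb-Abb is non-diatonic — a major triad on the lowered supertonic (Dbb): the Neapolitan chord, bII.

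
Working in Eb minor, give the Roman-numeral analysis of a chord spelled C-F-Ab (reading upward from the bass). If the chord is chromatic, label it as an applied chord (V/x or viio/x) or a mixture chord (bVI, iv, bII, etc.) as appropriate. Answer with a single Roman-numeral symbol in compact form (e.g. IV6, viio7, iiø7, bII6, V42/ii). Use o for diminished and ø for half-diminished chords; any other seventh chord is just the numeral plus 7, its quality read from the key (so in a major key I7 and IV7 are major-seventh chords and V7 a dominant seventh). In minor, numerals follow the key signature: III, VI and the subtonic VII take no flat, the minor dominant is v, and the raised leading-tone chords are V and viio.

ii64

Stacked in thirds the chord is F-Ab-C: a minor triad on F.
F is the second degree of Eb minor. This is the minor supertonic, borrowed from the parallel major (the Dorian ii).
With C in the bass the chord is in second inversion, so the figured bass is 64.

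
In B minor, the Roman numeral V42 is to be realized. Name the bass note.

E

V in B minor has root F#; the chord is F#-A#-C#-E.
The figure 42 means third inversion — the seventh is in the bass.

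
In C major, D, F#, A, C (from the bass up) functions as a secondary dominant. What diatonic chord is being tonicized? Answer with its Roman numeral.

The chord is a dominant seventh chord on D.
A dominant resolves down a perfect fifth: D → G. In C major, G is scale degree 5, i.e. V.

V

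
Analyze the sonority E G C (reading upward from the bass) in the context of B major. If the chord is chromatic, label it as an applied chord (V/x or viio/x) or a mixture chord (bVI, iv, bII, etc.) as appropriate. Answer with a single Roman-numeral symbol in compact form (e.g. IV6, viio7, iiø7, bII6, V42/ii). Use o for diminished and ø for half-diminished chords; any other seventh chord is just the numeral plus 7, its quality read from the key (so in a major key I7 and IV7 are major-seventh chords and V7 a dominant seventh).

bII6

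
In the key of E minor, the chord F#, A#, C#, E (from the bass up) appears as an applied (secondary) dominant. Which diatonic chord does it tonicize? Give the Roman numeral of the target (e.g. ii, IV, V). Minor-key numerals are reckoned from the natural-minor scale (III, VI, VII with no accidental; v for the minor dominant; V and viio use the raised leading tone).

The chord is a dominant seventh chord on F#.
A dominant resolves down a perfect fifth: F# → B. In E minor, B is scale degree 5, i.e. V.

V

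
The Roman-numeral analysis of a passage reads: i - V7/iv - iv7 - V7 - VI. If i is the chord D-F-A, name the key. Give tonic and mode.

The chord Dm is a minor triad rooted on D; its label is i.
If D is scale degree 1 and the mode makes that degree carry a minor triad, the tonic is D and the mode is minor.

D minor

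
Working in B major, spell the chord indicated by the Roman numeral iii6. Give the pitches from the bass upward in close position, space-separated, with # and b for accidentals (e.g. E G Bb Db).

F# A# D#

The numeral's case and figure indicate a minor triad. In B major its root, the mediant, is D#.
That chord is spelled D#-F#-A#.
The figured bass 6 indicates first inversion, placing the third (F#) in the bass: F#-A#-D#.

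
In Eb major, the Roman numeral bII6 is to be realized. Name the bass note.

bII in Eb major has root Fb; the chord is Fb-Ab-Cb.
The figure 6 means first inversion — the third is in the bass.

Ab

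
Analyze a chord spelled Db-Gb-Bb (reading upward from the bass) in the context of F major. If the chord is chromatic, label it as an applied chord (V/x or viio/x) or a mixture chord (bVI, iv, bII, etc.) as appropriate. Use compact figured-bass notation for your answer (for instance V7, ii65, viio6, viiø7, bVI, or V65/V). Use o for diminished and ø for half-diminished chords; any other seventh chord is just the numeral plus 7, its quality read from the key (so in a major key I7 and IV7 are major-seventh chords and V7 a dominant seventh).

bII64

Stacked in thirds the chord is Gb-Bb-Db: a major triad on Gb.
Gb is the lowered second degree of F major (diatonic 2 would be G). This is the Neapolitan chord — a major triad on the lowered second degree.
With Db in the bass the chord is in second inversion, so the figured bass is 64.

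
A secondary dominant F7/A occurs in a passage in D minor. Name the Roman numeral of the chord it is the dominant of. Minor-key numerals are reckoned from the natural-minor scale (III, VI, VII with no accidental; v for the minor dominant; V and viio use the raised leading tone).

The chord is a dominant seventh chord on F.
A dominant resolves down a perfect fifth: F → Bb. In D minor, Bb is scale degree 6, i.e. VI.

VI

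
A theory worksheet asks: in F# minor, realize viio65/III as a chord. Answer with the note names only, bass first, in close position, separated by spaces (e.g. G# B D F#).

The slash marks an applied leading-tone chord: viio of III. In F# minor, III is A, so the leading tone to it is G#, a half step below.
Building a fully diminished seventh chord on G# gives G#-B-D-F.
The figured bass 65 indicates first inversion, placing the third (B) in the bass: B-D-F-G#.

B D F G#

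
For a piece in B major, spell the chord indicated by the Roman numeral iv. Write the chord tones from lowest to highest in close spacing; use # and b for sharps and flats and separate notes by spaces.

E G B

iv is the minor subdominant, borrowed from the parallel minor. In B major that root is E.
So the chord is E-G-B.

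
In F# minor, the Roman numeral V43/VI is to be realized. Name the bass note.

E

The applied chord V43/VI is rooted on A: A-C#-E-G.
The figure 43 means second inversion — the fifth is in the bass.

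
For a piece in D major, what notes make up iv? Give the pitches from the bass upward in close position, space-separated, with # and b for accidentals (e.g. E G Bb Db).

G Bb D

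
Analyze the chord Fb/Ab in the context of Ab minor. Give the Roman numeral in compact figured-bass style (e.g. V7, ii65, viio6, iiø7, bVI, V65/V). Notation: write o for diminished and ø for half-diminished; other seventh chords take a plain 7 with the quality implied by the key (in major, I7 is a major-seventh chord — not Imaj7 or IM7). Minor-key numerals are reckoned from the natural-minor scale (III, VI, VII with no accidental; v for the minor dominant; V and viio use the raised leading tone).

VI6

Stacked in thirds the chord is Fb-Ab-Cb: a major triad on Fb.
Fb is scale degree 6 in Ab minor, and a major triad on that degree is written VI.
With Ab in the bass the chord is in first inversion, so the figured bass is 6.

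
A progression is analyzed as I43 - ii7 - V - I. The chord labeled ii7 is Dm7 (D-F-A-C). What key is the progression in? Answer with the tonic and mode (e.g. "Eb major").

C major

The anchor chord is a minor seventh chord on D, labeled ii7.
ii7 on D implies D is the supertonic; that puts the tonic at C, and the lowercase numeral fits major mode.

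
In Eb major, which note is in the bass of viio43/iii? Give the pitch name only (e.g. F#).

C

The applied chord viio43/iii is rooted on F#: F#-A-C-Eb.
The figure 43 means second inversion — the fifth is in the bass.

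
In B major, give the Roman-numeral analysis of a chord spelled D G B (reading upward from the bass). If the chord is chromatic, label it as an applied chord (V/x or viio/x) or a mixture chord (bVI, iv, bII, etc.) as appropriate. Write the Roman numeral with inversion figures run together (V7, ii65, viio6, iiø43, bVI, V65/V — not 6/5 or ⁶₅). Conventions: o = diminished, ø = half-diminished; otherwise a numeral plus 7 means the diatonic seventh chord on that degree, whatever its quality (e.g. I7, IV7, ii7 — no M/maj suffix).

bVI64

Stacked in thirds the chord is G-B-D: a major triad on G.
G is the lowered sixth degree of B major (diatonic 6 would be G#). This is a major triad on the lowered sixth degree, borrowed from the parallel minor.
With D in the bass the chord is in second inversion, so the figured bass is 64.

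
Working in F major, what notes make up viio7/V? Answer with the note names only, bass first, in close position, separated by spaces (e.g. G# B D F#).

The slash marks an applied leading-tone chord: viio of V. In F major, V is C, so the leading tone to it is B, a half step below.
Building a fully diminished seventh chord on B gives B-D-F-Ab.

B D F Ab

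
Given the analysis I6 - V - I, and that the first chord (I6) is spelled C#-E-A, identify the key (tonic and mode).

The chord A/C# is a major triad rooted on A; its label is I6.
If A is scale degree 1 and the mode makes that degree carry a major triad, the tonic is A and the mode is major.

A major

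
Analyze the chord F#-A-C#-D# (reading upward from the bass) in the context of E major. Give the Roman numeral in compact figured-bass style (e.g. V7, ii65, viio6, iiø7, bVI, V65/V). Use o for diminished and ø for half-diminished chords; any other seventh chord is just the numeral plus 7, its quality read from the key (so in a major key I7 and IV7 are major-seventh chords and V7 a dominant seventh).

viiø65

The pitches D#-F#-A-C# form a half-diminished seventh chord rooted on D#.
In E major, D# is the leading tone; the diatonic half-diminished seventh chord there is viiø7.
With F# in the bass the chord is in first inversion, so the figured bass is 65.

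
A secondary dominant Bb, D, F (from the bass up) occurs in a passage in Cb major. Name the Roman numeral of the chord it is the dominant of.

The chord is a major triad on Bb.
A dominant resolves down a perfect fifth: Bb → Eb. In Cb major, Eb is scale degree 3, i.e. iii.

iii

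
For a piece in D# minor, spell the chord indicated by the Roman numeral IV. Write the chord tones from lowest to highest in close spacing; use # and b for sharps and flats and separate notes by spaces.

G# B# D#

Scale degree 4 in D# minor is G#; here the chord built on it is altered to a major triad. IV is the major subdominant, borrowed from the parallel major.
So the chord is G#-B#-D#.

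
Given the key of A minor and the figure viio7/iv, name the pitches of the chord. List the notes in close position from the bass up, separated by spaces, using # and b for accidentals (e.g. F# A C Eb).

The slash marks an applied leading-tone chord: viio of iv. In A minor, iv is D, so the leading tone to it is C#, a half step below.
Building a fully diminished seventh chord on C# gives C#-E-G-Bb.

C# E G Bb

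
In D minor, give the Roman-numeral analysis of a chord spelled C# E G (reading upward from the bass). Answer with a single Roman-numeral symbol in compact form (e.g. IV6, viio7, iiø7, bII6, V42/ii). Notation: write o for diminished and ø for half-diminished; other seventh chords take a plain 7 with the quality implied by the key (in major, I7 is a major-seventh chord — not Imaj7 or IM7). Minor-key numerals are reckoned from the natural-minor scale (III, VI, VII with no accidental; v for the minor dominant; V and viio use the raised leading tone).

viio

Stacked in thirds the chord is C#-E-G: a diminished triad on C#.
C# is scale degree 7 in D minor, and a diminished triad on that degree is written viio.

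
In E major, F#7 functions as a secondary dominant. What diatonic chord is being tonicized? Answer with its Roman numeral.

The chord is a dominant seventh chord on F#.
A dominant resolves down a perfect fifth: F# → B. In E major, B is scale degree 5, i.e. V.

V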